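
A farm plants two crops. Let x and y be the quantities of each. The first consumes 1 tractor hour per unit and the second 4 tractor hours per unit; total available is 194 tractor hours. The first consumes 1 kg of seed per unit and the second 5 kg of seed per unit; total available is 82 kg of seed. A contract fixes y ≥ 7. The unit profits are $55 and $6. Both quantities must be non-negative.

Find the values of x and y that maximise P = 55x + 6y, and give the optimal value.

Vertices and P = 55x + 6y:
  (0, 82/5) → P = 492/5
  (0, 7) → P = 42
  (47, 7) → P = 2627

The optimum lies where x + 5y = 82 and y = 7.
Solving simultaneously gives x = 47, y = 7.

x = 47, y = 7, maximum P = 2627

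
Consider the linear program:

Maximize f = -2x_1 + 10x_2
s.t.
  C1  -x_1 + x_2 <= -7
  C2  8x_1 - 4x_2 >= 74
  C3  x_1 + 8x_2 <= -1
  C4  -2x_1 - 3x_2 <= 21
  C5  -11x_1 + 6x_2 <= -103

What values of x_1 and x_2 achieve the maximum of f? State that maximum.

Feasible corners and f = -2x_1 + 10x_2:
  (69/16, -79/8) → f = -859/8
  (8, -5/2) → f = -41
  (409/47, -57/47) → f = -1388/47
The feasible region is unbounded (it extends along (8, -1), (3, -2)), but f strictly decreases along every unbounded feasible direction, so there is no improving ray and the maximum is attained at a vertex.

x_1 = 409/47, x_2 = -57/47, maximum f = -1388/47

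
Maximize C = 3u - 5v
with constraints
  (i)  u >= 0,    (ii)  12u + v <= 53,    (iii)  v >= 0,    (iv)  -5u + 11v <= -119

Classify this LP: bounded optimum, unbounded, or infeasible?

infeasible

The boundaries u = 0 and 12u + v = 53 meet at (0, 53), but that point violates -5u + 11v ≤ -119. Every candidate vertex is excluded by some other constraint, so the feasible region is empty.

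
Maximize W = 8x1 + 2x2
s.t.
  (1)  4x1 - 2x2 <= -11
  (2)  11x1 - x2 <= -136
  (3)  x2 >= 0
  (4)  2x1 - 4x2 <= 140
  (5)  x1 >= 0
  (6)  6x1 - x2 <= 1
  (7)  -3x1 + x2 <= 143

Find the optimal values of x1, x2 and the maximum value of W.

x1 = 7/8, x2 = 1165/8, maximum W = 1193/4

Extreme points and W = 8x1 + 2x2:
  (0, 136) → W = 272
  (7/8, 1165/8) → W = 1193/4
  (0, 143) → W = 286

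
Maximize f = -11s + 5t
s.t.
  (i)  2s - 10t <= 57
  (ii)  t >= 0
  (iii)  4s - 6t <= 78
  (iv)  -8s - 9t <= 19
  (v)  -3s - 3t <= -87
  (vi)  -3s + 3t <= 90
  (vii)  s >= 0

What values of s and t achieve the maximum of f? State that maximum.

s = 0, t = 30, maximum f = 150

The feasible region is unbounded (it extends along (3, 2), (1, 1)), but f strictly decreases along every unbounded feasible direction, so there is no improving ray and the maximum is attained at a vertex.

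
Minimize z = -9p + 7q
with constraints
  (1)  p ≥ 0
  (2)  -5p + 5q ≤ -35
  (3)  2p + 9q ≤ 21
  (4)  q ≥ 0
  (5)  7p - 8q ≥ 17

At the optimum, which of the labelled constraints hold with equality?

(3) and (4)

Vertices and z = -9p + 7q:
  (84/11, 7/11) → z = -707/11
  (7, 0) → z = -63
  (21/2, 0) → z = -189/2

The minimum is at (21/2, 0). Substituting into each constraint, equality holds for (3) and (4); the remaining constraints have slack.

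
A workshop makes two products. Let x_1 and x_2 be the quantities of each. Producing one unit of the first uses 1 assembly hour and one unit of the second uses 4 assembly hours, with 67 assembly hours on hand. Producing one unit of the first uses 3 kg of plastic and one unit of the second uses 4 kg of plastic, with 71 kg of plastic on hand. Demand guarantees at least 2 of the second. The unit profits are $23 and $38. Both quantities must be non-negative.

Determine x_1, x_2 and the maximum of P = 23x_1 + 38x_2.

Extreme points and P = 23x_1 + 38x_2:
  (0, 67/4) → P = 1273/2
  (0, 2) → P = 76
  (2, 65/4) → P = 1327/2
  (21, 2) → P = 559

The optimum lies where x_1 + 4x_2 = 67 and 3x_1 + 4x_2 = 71.
Solving simultaneously gives x_1 = 2, x_2 = 65/4.

x_1 = 2, x_2 = 65/4, maximum P = 1327/2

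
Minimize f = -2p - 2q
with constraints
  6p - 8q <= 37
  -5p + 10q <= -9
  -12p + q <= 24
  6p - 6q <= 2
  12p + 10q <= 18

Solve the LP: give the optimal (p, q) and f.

p = -17/15, q = -22/15, minimum f = 26/5

Corner points and f = -2p - 2q:
  (-249/115, -228/115) → f = 954/115
  (-17/15, -22/15) → f = 26/5
  (-73/33, -28/11) → f = 314/33

At the optimal vertex, -5p + 10q = -9 and 6p - 6q = 2.
Solving simultaneously gives p = -17/15, q = -22/15.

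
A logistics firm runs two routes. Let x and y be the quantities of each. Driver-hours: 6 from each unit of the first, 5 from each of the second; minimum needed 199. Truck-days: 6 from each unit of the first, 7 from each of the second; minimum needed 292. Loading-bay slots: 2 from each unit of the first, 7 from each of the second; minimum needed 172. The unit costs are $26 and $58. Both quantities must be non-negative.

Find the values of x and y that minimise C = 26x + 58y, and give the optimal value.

The feasible region is unbounded (it extends along (0, 1), (1, 0)), but C strictly increases along every unbounded feasible direction, so there is no improving ray and the minimum is attained at a vertex.

At the optimal vertex, 6x + 7y = 292 and 2x + 7y = 172.
Solving simultaneously gives x = 30, y = 16.

x = 30, y = 16, minimum C = 1708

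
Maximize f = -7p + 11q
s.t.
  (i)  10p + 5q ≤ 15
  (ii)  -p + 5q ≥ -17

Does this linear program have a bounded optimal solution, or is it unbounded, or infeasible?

unbounded

From the feasible point (32/11, -31/11), moving in the direction (-5, -1) keeps every constraint satisfied while f increases without bound.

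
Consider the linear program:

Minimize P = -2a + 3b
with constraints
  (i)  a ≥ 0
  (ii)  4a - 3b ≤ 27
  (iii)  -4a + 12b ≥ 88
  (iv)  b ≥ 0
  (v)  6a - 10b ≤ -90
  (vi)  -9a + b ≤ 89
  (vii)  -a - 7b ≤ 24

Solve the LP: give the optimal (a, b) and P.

a = 270/11, b = 261/11, minimum P = 243/11

Feasible corners and P = -2a + 3b:
  (0, 9) → P = 27
  (0, 89) → P = 267
  (270/11, 261/11) → P = 243/11
The feasible region is unbounded (it extends along (3, 4), (1, 9)), but P strictly increases along every unbounded feasible direction, so there is no improving ray and the minimum is attained at a vertex.

The binding constraints are 4a - 3b = 27 and 6a - 10b = -90.
Solving simultaneously gives a = 270/11, b = 261/11.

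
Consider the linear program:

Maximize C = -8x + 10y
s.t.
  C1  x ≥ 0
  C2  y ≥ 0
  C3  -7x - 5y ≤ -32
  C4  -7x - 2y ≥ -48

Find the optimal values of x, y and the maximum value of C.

The binding constraints are x = 0 and -7x - 2y = -48.
Solving simultaneously gives x = 0, y = 24.

x = 0, y = 24, maximum C = 240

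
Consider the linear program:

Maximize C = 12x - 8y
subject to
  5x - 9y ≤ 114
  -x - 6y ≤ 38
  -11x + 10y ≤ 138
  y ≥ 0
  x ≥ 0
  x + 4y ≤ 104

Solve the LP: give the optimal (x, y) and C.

Extreme points and C = 12x - 8y:
  (114/5, 0) → C = 1368/5
  (48, 14) → C = 464
  (0, 69/5) → C = -552/5
  (244/27, 641/27) → C = -2200/27
  (0, 0) → C = 0

The binding constraints are 5x - 9y = 114 and x + 4y = 104.
Solving simultaneously gives x = 48, y = 14.

x = 48, y = 14, maximum C = 464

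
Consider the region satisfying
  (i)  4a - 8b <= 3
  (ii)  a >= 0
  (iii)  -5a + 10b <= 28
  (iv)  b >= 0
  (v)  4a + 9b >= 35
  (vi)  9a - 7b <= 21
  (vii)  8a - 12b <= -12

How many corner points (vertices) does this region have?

4

Pairwise boundary intersections that survive every other constraint:
  (98/85, 287/85)
  (406/55, 357/55)
  (13/5, 41/15)
  (84/13, 69/13)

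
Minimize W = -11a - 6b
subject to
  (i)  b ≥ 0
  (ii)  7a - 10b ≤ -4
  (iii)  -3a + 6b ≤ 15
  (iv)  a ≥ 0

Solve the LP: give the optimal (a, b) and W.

a = 21/2, b = 31/4, minimum W = -162

Corner points and W = -11a - 6b:
  (21/2, 31/4) → W = -162
  (0, 2/5) → W = -12/5
  (0, 5/2) → W = -15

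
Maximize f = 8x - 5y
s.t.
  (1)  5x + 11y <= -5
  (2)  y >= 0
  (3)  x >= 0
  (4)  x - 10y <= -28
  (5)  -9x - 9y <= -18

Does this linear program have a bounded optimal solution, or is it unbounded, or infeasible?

The boundaries x = 0 and x - 10y = -28 meet at (0, 14/5), but that point violates 5x + 11y ≤ -5. Every candidate vertex is excluded by some other constraint, so the feasible region is empty.

infeasible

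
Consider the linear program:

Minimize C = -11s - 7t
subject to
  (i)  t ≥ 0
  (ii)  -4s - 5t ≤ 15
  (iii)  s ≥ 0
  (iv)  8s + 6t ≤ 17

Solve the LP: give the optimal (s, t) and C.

s = 17/8, t = 0, minimum C = -187/8

Feasible corners and C = -11s - 7t:
  (0, 0) → C = 0
  (17/8, 0) → C = -187/8
  (0, 17/6) → C = -119/6

The optimum lies where t = 0 and 8s + 6t = 17.
Solving simultaneously gives s = 17/8, t = 0.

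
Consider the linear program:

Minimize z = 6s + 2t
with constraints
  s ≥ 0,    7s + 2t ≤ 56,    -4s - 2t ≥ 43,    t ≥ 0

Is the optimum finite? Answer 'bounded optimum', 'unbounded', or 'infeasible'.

The boundaries s = 0 and 7s + 2t = 56 meet at (0, 28), but that point violates -4s - 2t ≥ 43. Every candidate vertex is excluded by some other constraint, so the feasible region is empty.

infeasible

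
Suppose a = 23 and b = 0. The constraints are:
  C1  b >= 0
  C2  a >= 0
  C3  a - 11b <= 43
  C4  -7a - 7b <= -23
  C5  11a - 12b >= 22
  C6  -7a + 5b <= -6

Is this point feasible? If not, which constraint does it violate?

C1: 0 ≥ 0 ✓
C2: 23 ≥ 0 ✓
C3: 23 ≤ 43 ✓
C4: -161 ≤ -23 ✓
C5: 253 ≥ 22 ✓
C6: -161 ≤ -6 ✓

feasible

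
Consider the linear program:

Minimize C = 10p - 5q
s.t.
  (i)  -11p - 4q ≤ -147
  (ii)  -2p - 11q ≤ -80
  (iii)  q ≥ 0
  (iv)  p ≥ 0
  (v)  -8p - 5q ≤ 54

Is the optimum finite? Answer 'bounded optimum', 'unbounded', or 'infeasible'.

unbounded

From the feasible point (1297/113, 586/113), moving in the direction (0, 1) keeps every constraint satisfied while C decreases without bound.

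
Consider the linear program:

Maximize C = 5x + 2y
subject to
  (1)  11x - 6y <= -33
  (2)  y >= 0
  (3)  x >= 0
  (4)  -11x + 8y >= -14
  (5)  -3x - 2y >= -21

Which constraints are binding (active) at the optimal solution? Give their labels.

(1) and (5)

Vertices and C = 5x + 2y:
  (0, 11/2) → C = 11
  (3/2, 33/4) → C = 24
  (0, 21/2) → C = 21

The maximum is at (3/2, 33/4). Substituting into each constraint, equality holds for (1) and (5); the remaining constraints have slack.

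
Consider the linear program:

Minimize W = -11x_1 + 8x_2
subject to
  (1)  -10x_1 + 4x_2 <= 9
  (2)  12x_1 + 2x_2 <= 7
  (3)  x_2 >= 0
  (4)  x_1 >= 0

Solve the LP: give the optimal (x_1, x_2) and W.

Vertices and W = -11x_1 + 8x_2:
  (5/34, 89/34) → W = 657/34
  (0, 9/4) → W = 18
  (7/12, 0) → W = -77/12
  (0, 0) → W = 0

x_1 = 7/12, x_2 = 0, minimum W = -77/12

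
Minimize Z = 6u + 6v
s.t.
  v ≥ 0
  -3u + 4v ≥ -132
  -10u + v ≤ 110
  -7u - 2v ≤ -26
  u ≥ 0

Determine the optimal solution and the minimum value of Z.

u = 26/7, v = 0, minimum Z = 156/7

Vertices and Z = 6u + 6v:
  (44, 0) → Z = 264
  (26/7, 0) → Z = 156/7
  (0, 110) → Z = 660
  (0, 13) → Z = 78
The feasible region is unbounded (it extends along (4, 3), (1, 10)), but Z strictly increases along every unbounded feasible direction, so there is no improving ray and the minimum is attained at a vertex.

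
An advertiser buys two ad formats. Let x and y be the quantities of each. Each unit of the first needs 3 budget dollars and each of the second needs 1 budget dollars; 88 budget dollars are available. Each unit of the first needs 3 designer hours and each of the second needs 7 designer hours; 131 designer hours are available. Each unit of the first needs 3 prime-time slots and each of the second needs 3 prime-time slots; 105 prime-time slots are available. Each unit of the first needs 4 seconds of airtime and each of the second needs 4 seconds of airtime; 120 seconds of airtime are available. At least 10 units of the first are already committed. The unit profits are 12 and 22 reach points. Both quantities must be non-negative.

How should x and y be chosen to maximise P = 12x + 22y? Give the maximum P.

Feasible corners and P = 12x + 22y:
  (88/3, 0) → P = 352
  (10, 0) → P = 120
  (29, 1) → P = 370
  (79/4, 41/4) → P = 925/2
  (10, 101/7) → P = 3062/7

At the optimal vertex, 3x + 7y = 131 and 4x + 4y = 120.
Solving simultaneously gives x = 79/4, y = 41/4.

x = 79/4, y = 41/4, maximum P = 925/2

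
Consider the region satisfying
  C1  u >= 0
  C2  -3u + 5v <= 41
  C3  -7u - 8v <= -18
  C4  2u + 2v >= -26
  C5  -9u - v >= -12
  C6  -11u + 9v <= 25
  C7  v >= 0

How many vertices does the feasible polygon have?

4

Of the 21 pairwise boundary intersections, those satisfying every inequality are:
  (0, 9/4)
  (0, 25/9)
  (6/5, 6/5)
  (83/92, 357/92)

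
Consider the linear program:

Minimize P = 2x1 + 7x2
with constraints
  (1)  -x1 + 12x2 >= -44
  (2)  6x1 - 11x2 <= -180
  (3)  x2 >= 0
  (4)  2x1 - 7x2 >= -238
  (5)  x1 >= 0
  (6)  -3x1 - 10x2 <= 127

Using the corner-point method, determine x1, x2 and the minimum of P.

x1 = 0, x2 = 180/11, minimum P = 1260/11

Corner points and P = 2x1 + 7x2:
  (679/10, 267/5) → P = 2548/5
  (0, 180/11) → P = 1260/11
  (0, 34) → P = 238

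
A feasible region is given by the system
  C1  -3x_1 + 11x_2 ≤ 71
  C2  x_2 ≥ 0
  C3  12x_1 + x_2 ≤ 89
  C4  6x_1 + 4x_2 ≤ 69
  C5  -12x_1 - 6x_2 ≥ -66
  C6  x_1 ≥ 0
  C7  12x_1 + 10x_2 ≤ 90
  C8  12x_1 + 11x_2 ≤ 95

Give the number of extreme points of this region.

Intersecting each pair of boundary lines and keeping only the points that satisfy every inequality leaves:
  (0, 71/11)
  (8/5, 379/55)
  (11/2, 0)
  (0, 0)
  (13/5, 29/5)

5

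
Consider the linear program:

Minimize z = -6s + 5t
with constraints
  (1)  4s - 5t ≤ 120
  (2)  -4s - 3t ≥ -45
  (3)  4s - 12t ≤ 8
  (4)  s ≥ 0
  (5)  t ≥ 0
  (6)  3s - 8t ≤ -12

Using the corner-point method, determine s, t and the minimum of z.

Vertices and z = -6s + 5t:
  (0, 15) → z = 75
  (324/41, 183/41) → z = -1029/41
  (0, 3/2) → z = 15/2

s = 324/41, t = 183/41, minimum z = -1029/41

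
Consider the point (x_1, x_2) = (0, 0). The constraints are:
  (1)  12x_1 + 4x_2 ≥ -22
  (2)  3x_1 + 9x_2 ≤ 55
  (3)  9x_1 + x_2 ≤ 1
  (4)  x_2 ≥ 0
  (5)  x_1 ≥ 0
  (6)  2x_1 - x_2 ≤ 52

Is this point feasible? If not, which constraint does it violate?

(1): 0 ≥ -22 ✓
(2): 0 ≤ 55 ✓
(3): 0 ≤ 1 ✓
(4): 0 ≥ 0 ✓
(5): 0 ≥ 0 ✓
(6): 0 ≤ 52 ✓

feasible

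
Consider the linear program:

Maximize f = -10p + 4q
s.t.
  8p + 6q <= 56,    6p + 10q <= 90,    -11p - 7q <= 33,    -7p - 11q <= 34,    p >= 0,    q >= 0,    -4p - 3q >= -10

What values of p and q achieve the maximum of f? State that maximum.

p = 0, q = 10/3, maximum f = 40/3

Feasible corners and f = -10p + 4q:
  (0, 0) → f = 0
  (0, 10/3) → f = 40/3
  (5/2, 0) → f = -25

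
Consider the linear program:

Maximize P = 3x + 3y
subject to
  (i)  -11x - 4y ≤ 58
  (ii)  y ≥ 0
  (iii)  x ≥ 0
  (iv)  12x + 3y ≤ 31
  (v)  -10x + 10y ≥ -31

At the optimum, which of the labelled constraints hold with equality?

(iii) and (iv)

Feasible corners and P = 3x + 3y:
  (0, 0) → P = 0
  (31/12, 0) → P = 31/4
  (0, 31/3) → P = 31

The maximum is at (0, 31/3). Substituting into each constraint, equality holds for (iii) and (iv); the remaining constraints have slack.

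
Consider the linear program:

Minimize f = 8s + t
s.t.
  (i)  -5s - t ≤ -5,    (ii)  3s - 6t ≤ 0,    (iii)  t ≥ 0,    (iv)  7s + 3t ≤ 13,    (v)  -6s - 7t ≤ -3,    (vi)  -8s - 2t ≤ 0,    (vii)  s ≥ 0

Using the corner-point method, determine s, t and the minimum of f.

s = 1/4, t = 15/4, minimum f = 23/4

Vertices and f = 8s + t:
  (10/11, 5/11) → f = 85/11
  (1/4, 15/4) → f = 23/4
  (26/17, 13/17) → f = 13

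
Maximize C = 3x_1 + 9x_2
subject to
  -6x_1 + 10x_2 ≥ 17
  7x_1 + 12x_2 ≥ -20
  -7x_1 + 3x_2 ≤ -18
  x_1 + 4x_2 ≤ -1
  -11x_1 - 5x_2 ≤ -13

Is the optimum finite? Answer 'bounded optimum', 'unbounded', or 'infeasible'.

infeasible

The boundaries -6x_1 + 10x_2 = 17 and -7x_1 + 3x_2 = -18 meet at (231/52, 227/52), but that point violates x_1 + 4x_2 ≤ -1. Every candidate vertex is excluded by some other constraint, so the feasible region is empty.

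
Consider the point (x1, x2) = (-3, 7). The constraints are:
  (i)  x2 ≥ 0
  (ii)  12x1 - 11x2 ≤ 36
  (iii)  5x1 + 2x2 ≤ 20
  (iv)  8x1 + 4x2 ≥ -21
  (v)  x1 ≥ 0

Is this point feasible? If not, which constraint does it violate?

Constraint (v): x1 = -3, which is not ≥ 0. All other constraints are satisfied.

not feasible — violates (v)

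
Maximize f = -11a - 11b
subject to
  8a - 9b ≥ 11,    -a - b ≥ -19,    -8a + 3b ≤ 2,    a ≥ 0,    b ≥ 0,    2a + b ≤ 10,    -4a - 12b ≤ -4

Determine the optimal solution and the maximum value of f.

Vertices and f = -11a - 11b:
  (11/8, 0) → f = -121/8
  (101/26, 29/13) → f = -1749/26
  (5, 0) → f = -55

The optimum lies where 8a - 9b = 11 and b = 0.
Solving simultaneously gives a = 11/8, b = 0.

a = 11/8, b = 0, maximum f = -121/8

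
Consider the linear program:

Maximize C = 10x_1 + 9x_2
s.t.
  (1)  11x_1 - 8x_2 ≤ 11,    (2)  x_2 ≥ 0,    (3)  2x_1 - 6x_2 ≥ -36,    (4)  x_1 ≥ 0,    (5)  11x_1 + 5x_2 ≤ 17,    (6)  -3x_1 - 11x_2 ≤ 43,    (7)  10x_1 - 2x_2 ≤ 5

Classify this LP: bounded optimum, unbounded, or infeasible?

Extreme points and C = 10x_1 + 9x_2:
  (0, 0) → C = 0
  (1/2, 0) → C = 5
  (0, 17/5) → C = 153/5
  (59/72, 115/72) → C = 1625/72
The feasible region has finitely many vertices and no improving ray; the maximum is 153/5 at (0, 17/5).

bounded optimum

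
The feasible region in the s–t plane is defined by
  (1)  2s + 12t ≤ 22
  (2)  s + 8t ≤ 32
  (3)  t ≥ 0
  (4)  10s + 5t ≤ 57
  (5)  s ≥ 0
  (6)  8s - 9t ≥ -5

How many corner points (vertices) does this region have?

5

Intersecting each pair of boundary lines and keeping only the points that satisfy every inequality leaves:
  (287/55, 53/55)
  (23/19, 31/19)
  (57/10, 0)
  (0, 0)
  (0, 5/9)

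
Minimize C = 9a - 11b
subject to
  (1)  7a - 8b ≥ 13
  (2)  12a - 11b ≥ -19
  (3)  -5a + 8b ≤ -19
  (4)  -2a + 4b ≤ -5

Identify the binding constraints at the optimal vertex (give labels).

(1) and (3)

Corner points and C = 9a - 11b:
  (-295/19, -289/19) → C = 524/19
  (-3, -17/4) → C = 79/4
  (9, 13/4) → C = 181/4
The feasible region is unbounded (it extends along (-11, -12), (2, 1)), but C strictly increases along every unbounded feasible direction, so there is no improving ray and the minimum is attained at a vertex.

The minimum is at (-3, -17/4). Substituting into each constraint, equality holds for (1) and (3); the remaining constraints have slack.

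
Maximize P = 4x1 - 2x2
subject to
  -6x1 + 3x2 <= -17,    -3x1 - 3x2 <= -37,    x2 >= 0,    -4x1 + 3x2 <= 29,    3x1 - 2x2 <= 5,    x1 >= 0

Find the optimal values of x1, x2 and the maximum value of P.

Feasible corners and P = 4x1 - 2x2:
  (23, 121/3) → P = 34/3
  (19/3, 7) → P = 34/3
  (73, 107) → P = 78

x1 = 73, x2 = 107, maximum P = 78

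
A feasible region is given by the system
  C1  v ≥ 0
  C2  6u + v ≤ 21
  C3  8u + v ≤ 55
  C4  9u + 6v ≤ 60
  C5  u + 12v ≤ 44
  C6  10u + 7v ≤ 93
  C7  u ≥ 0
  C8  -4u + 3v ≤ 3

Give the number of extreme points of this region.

5

Pairwise boundary intersections that survive every other constraint:
  (7/2, 0)
  (0, 0)
  (208/71, 243/71)
  (32/17, 179/51)
  (0, 1)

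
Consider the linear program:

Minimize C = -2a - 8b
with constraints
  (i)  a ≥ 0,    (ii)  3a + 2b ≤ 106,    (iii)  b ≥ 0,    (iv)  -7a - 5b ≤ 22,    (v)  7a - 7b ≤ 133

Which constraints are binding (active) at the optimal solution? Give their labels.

Vertices and C = -2a - 8b:
  (0, 53) → C = -424
  (0, 0) → C = 0
  (144/5, 49/5) → C = -136
  (19, 0) → C = -38

The minimum is at (0, 53). Substituting into each constraint, equality holds for (i) and (ii); the remaining constraints have slack.

(i) and (ii)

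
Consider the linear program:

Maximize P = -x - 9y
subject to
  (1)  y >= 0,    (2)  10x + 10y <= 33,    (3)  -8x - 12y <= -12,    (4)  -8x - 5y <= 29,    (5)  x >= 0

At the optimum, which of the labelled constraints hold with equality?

Extreme points and P = -x - 9y:
  (33/10, 0) → P = -33/10
  (3/2, 0) → P = -3/2
  (0, 33/10) → P = -297/10
  (0, 1) → P = -9

The maximum is at (3/2, 0). Substituting into each constraint, equality holds for (1) and (3); the remaining constraints have slack.

(1) and (3)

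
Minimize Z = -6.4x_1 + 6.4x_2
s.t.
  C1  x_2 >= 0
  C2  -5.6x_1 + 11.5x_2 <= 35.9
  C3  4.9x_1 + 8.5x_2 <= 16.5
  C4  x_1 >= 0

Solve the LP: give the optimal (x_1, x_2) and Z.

Feasible corners and Z = -6.4x_1 + 6.4x_2:
  (165/49, 0) → Z = -1056/49
  (0, 0) → Z = 0
  (0, 33/17) → Z = 1056/85

x_1 = 165/49, x_2 = 0, minimum Z = -1056/49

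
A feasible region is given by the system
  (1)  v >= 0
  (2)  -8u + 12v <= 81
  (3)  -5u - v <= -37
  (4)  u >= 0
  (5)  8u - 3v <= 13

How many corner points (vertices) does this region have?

The feasible vertices (each the meet of two boundaries and inside every other half-plane) are:
  (363/68, 701/68)
  (133/24, 94/9)
  (124/23, 231/23)

3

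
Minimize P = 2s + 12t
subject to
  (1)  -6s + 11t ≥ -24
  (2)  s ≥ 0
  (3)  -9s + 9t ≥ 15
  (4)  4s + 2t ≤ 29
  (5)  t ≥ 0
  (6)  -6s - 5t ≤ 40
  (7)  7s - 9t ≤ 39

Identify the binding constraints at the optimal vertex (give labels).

(2) and (3)

Corner points and P = 2s + 12t:
  (0, 5/3) → P = 20
  (0, 29/2) → P = 174
  (77/18, 107/18) → P = 719/9

The minimum is at (0, 5/3). Substituting into each constraint, equality holds for (2) and (3); the remaining constraints have slack.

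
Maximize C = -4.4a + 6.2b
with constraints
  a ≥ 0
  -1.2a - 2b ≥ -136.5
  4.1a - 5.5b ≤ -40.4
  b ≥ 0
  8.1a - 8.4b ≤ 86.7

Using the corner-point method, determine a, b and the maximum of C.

a = 0, b = 68.25, maximum C = 423.15

Extreme points and C = -4.4a + 6.2b:
  (0, 273/4) → C = 8463/20
  (0, 404/55) → C = 12524/275
  (13399/296, 60813/1480) → C = 411313/7400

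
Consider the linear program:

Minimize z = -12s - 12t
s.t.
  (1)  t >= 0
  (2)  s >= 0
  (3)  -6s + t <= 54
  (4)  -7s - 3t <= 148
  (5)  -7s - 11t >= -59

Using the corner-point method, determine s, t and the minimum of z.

Feasible corners and z = -12s - 12t:
  (0, 0) → z = 0
  (59/7, 0) → z = -708/7
  (0, 59/11) → z = -708/11

s = 59/7, t = 0, minimum z = -708/7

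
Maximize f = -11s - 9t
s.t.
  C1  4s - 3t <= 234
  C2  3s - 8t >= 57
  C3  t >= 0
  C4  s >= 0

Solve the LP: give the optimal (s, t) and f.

s = 19, t = 0, maximum f = -209

Feasible corners and f = -11s - 9t:
  (1701/23, 474/23) → f = -999
  (117/2, 0) → f = -1287/2
  (19, 0) → f = -209

The binding constraints are 3s - 8t = 57 and t = 0.
Solving simultaneously gives s = 19, t = 0.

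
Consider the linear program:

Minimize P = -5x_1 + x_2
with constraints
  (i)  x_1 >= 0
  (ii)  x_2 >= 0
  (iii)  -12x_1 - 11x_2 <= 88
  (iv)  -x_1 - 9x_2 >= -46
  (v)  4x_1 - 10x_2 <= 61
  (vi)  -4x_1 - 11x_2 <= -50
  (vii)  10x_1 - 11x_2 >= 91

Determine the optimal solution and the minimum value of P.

x_1 = 1009/46, x_2 = 123/46, minimum P = -107

Corner points and P = -5x_1 + x_2:
  (61/4, 0) → P = -305/4
  (25/2, 0) → P = -125/2
  (1009/46, 123/46) → P = -107
  (1325/101, 369/101) → P = -6256/101
  (141/14, 68/77) → P = -7619/154

At the optimal vertex, -x_1 - 9x_2 = -46 and 4x_1 - 10x_2 = 61.
Solving simultaneously gives x_1 = 1009/46, x_2 = 123/46.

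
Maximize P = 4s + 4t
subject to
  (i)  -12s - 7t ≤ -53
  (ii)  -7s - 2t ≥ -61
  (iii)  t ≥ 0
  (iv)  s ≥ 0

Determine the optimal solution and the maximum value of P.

s = 0, t = 61/2, maximum P = 122

Corner points and P = 4s + 4t:
  (53/12, 0) → P = 53/3
  (0, 53/7) → P = 212/7
  (61/7, 0) → P = 244/7
  (0, 61/2) → P = 122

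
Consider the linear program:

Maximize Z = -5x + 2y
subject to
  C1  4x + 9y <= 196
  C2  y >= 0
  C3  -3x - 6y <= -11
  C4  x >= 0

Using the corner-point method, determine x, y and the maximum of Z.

x = 0, y = 196/9, maximum Z = 392/9

Vertices and Z = -5x + 2y:
  (49, 0) → Z = -245
  (0, 196/9) → Z = 392/9
  (11/3, 0) → Z = -55/3
  (0, 11/6) → Z = 11/3

The optimum lies where 4x + 9y = 196 and x = 0.
Solving simultaneously gives x = 0, y = 196/9.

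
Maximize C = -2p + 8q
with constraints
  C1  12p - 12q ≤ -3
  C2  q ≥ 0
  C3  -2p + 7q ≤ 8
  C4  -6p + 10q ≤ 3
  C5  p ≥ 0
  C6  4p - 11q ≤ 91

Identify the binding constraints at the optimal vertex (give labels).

C1 and C4

Feasible corners and C = -2p + 8q:
  (1/8, 3/8) → C = 11/4
  (0, 1/4) → C = 2
  (0, 3/10) → C = 12/5

The maximum is at (1/8, 3/8). Substituting into each constraint, equality holds for C1 and C4; the remaining constraints have slack.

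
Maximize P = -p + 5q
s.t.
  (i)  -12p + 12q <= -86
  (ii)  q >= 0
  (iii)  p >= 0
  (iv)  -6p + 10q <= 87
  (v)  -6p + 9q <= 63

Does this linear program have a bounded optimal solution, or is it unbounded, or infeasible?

unbounded

From the feasible point (43/6, 0), moving in the direction (10, 6) keeps every constraint satisfied while P increases without bound.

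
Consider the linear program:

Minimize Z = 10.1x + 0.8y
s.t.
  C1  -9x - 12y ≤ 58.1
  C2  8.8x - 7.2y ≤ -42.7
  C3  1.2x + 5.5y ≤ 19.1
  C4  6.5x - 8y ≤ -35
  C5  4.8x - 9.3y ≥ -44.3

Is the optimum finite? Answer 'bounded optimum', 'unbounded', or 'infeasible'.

Vertices and Z = 10.1x + 0.8y:
  (-2212/375, -1253/3000) → Z = -44933/750
  (-35731/4710, 1997/2355) → Z = -1192293/15700
  (-9733/5704, 5483/1426) → Z = -807577/57040
  (-224/59, 609/472) → Z = -4403/118
  (-3301/1878, 1207/313) → Z = -55093/3756
The feasible region has finitely many vertices and no improving ray; the minimum is -1192293/15700 at (-35731/4710, 1997/2355).

bounded optimum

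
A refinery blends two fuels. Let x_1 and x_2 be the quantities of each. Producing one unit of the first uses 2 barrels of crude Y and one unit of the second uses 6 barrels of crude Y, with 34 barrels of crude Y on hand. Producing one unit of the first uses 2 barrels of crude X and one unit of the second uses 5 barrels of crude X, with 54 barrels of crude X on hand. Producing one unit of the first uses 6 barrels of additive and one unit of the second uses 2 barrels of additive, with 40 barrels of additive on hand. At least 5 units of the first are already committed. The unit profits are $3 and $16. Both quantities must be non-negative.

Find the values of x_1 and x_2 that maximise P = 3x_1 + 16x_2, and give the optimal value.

x_1 = 5, x_2 = 4, maximum P = 79

Corner points and P = 3x_1 + 16x_2:
  (20/3, 0) → P = 20
  (5, 0) → P = 15
  (43/8, 31/8) → P = 625/8
  (5, 4) → P = 79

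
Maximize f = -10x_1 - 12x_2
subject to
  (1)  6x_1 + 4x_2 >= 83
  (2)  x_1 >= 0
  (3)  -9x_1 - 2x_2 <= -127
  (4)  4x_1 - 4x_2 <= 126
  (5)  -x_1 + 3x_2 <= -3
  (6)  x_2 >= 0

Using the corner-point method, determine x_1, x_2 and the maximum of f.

x_1 = 127/9, x_2 = 0, maximum f = -1270/9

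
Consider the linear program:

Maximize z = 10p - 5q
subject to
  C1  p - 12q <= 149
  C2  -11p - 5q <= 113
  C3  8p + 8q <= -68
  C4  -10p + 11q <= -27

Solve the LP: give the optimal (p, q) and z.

The binding constraints are p - 12q = 149 and 8p + 8q = -68.
Solving simultaneously gives p = 47/13, q = -315/26.

p = 47/13, q = -315/26, maximum z = 2515/26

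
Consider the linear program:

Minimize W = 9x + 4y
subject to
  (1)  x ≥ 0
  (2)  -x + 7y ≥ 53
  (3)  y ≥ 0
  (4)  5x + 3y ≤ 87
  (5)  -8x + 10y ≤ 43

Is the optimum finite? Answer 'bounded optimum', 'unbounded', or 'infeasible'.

bounded optimum

Extreme points and W = 9x + 4y:
  (225/19, 176/19) → W = 2729/19
  (229/46, 381/46) → W = 3585/46
  (741/74, 911/74) → W = 10313/74
The feasible region has finitely many vertices and no improving ray; the minimum is 3585/46 at (229/46, 381/46).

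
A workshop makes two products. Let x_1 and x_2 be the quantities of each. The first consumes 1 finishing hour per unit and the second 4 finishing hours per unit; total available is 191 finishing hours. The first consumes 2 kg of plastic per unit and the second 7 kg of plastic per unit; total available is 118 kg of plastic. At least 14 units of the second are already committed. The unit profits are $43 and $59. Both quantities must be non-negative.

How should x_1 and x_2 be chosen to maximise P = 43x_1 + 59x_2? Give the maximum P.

Vertices and P = 43x_1 + 59x_2:
  (0, 118/7) → P = 6962/7
  (0, 14) → P = 826
  (10, 14) → P = 1256

x_1 = 10, x_2 = 14, maximum P = 1256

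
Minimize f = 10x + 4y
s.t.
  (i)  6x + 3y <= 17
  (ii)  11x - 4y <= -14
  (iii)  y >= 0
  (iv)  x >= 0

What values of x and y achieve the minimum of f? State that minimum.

Vertices and f = 10x + 4y:
  (26/57, 271/57) → f = 448/19
  (0, 17/3) → f = 68/3
  (0, 7/2) → f = 14

The optimum lies where 11x - 4y = -14 and x = 0.
Solving simultaneously gives x = 0, y = 7/2.

x = 0, y = 7/2, minimum f = 14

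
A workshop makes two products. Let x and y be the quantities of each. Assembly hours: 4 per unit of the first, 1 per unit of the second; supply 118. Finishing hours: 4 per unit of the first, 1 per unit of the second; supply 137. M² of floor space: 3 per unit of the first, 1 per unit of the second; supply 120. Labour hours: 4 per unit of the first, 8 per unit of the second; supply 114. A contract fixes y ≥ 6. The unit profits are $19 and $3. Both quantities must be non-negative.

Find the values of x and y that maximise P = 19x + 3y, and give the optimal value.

Vertices and P = 19x + 3y:
  (0, 57/4) → P = 171/4
  (0, 6) → P = 18
  (33/2, 6) → P = 663/2

x = 33/2, y = 6, maximum P = 663/2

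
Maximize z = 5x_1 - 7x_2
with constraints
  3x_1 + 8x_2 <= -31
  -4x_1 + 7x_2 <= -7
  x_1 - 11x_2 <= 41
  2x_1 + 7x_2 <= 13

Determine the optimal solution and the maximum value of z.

x_1 = -13/41, x_2 = -154/41, maximum z = 1013/41

Extreme points and z = 5x_1 - 7x_2:
  (-161/53, -145/53) → z = 210/53
  (-13/41, -154/41) → z = 1013/41
  (-210/37, -157/37) → z = 49/37

At the optimal vertex, 3x_1 + 8x_2 = -31 and x_1 - 11x_2 = 41.
Solving simultaneously gives x_1 = -13/41, x_2 = -154/41.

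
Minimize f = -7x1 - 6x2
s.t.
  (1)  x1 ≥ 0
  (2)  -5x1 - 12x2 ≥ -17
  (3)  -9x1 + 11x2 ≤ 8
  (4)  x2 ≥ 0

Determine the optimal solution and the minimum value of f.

Vertices and f = -7x1 - 6x2:
  (0, 8/11) → f = -48/11
  (0, 0) → f = 0
  (91/163, 193/163) → f = -1795/163
  (17/5, 0) → f = -119/5

The optimum lies where -5x1 - 12x2 = -17 and x2 = 0.
Solving simultaneously gives x1 = 17/5, x2 = 0.

x1 = 17/5, x2 = 0, minimum f = -119/5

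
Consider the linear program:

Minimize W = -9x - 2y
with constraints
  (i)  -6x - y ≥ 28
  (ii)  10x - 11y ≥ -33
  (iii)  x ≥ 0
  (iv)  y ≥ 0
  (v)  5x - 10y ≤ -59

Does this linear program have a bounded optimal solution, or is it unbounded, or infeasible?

The boundaries 10x - 11y = -33 and 5x - 10y = -59 meet at (319/45, 85/9), but that point violates -6x - y ≥ 28. Every candidate vertex is excluded by some other constraint, so the feasible region is empty.

infeasible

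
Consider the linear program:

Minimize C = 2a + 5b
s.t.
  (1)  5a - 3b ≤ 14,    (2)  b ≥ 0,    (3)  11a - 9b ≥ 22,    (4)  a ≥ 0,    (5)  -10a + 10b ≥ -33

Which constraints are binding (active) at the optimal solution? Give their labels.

(2) and (3)

Corner points and C = 2a + 5b:
  (14/5, 0) → C = 28/5
  (5, 11/3) → C = 85/3
  (2, 0) → C = 4

The minimum is at (2, 0). Substituting into each constraint, equality holds for (2) and (3); the remaining constraints have slack.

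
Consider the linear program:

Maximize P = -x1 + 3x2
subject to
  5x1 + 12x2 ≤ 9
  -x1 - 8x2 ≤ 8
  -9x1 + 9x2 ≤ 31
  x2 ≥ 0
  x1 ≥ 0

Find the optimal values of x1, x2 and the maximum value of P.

Extreme points and P = -x1 + 3x2:
  (9/5, 0) → P = -9/5
  (0, 3/4) → P = 9/4
  (0, 0) → P = 0

x1 = 0, x2 = 3/4, maximum P = 9/4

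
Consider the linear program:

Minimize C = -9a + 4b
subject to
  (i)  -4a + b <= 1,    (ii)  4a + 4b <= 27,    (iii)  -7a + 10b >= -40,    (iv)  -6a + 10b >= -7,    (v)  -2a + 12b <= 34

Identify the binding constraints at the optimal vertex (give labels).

(ii) and (iv)

Vertices and C = -9a + 4b:
  (-1/2, -1) → C = 1/2
  (11/23, 67/23) → C = 169/23
  (149/32, 67/32) → C = -1073/32
  (47/14, 95/28) → C = -233/14

The minimum is at (149/32, 67/32). Substituting into each constraint, equality holds for (ii) and (iv); the remaining constraints have slack.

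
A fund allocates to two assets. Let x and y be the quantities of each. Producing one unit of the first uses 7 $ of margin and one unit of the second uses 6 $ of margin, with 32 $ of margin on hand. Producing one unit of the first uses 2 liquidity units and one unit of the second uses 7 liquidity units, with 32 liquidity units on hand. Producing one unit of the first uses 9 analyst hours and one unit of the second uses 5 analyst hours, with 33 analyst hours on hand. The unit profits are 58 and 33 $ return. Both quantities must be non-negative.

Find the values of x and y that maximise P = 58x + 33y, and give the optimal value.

x = 2, y = 3, maximum P = 215

At the optimal vertex, 7x + 6y = 32 and 9x + 5y = 33.
Solving simultaneously gives x = 2, y = 3.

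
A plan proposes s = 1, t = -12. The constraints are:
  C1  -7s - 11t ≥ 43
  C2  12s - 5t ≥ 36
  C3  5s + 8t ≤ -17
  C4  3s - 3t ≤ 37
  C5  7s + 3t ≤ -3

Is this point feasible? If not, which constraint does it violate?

not feasible — violates C4

Constraint C4: 3s - 3t = 39, which is not ≤ 37. All other constraints are satisfied.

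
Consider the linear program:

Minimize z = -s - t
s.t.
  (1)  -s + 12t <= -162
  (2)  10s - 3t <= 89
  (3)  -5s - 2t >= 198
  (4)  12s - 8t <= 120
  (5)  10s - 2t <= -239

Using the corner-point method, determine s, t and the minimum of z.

s = -1026/31, t = -504/31, minimum z = 1530/31

Corner points and z = -s - t:
  (-1026/31, -504/31) → z = 1530/31
  (-437/15, -157/6) → z = 553/10
  (-269/7, -1017/14) → z = 1555/14
The feasible region is unbounded (it extends along (-2, -3), (-12, -1)), but z strictly increases along every unbounded feasible direction, so there is no improving ray and the minimum is attained at a vertex.

The binding constraints are -s + 12t = -162 and -5s - 2t = 198.
Solving simultaneously gives s = -1026/31, t = -504/31.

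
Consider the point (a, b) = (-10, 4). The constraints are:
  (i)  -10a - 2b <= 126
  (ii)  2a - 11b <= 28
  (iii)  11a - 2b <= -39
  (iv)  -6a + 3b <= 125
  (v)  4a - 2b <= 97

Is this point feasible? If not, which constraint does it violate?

(i): 92 ≤ 126 ✓
(ii): -64 ≤ 28 ✓
(iii): -118 ≤ -39 ✓
(iv): 72 ≤ 125 ✓
(v): -48 ≤ 97 ✓

feasible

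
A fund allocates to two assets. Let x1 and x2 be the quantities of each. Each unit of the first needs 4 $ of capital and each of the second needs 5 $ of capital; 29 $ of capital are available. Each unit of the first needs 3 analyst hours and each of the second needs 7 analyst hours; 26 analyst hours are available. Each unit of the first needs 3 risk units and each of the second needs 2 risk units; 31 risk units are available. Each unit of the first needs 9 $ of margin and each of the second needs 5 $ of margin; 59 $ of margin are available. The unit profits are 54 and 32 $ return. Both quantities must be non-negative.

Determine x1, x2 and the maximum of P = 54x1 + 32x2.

x1 = 6, x2 = 1, maximum P = 356

Feasible corners and P = 54x1 + 32x2:
  (0, 0) → P = 0
  (0, 26/7) → P = 832/7
  (59/9, 0) → P = 354
  (73/13, 17/13) → P = 4486/13
  (6, 1) → P = 356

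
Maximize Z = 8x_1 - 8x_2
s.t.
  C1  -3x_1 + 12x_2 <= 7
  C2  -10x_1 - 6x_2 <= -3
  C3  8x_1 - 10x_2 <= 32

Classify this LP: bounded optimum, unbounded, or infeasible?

Corner points and Z = 8x_1 - 8x_2:
  (-1/23, 79/138) → Z = -340/69
  (227/33, 76/33) → Z = 1208/33
  (3/2, -2) → Z = 28
The feasible region has finitely many vertices and no improving ray; the maximum is 1208/33 at (227/33, 76/33).

bounded optimum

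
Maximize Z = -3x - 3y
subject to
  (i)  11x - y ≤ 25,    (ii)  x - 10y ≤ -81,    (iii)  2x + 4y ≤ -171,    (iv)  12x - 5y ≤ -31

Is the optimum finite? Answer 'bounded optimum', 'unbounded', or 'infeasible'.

From the feasible point (-339/4, -3/8), moving in the direction (-4, 2) keeps every constraint satisfied while Z increases without bound.

unbounded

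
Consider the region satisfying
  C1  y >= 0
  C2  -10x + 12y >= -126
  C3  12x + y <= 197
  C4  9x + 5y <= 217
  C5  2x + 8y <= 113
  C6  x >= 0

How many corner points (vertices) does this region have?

Pairwise boundary intersections that survive every other constraint:
  (63/5, 0)
  (0, 0)
  (1245/77, 229/77)
  (1463/94, 481/47)
  (0, 113/8)

5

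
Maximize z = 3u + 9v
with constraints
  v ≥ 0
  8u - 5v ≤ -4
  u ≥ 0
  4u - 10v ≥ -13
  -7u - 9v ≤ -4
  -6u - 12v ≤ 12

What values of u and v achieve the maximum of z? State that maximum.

Vertices and z = 3u + 9v:
  (0, 4/5) → z = 36/5
  (5/12, 22/15) → z = 289/20
  (0, 13/10) → z = 117/10

At the optimal vertex, 8u - 5v = -4 and 4u - 10v = -13.
Solving simultaneously gives u = 5/12, v = 22/15.

u = 5/12, v = 22/15, maximum z = 289/20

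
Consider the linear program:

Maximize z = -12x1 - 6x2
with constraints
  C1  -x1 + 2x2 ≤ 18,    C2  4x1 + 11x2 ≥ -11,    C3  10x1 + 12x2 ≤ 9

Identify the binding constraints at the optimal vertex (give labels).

C1 and C2

Vertices and z = -12x1 - 6x2:
  (-220/19, 61/19) → z = 2274/19
  (-99/16, 189/32) → z = 621/16
  (231/62, -73/31) → z = -948/31

The maximum is at (-220/19, 61/19). Substituting into each constraint, equality holds for C1 and C2; the remaining constraints have slack.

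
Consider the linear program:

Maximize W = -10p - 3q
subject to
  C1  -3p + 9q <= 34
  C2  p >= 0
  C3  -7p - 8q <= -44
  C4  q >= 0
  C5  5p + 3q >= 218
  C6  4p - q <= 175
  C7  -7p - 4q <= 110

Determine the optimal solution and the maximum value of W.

p = 310/9, q = 412/27, maximum W = -3512/9

At the optimal vertex, -3p + 9q = 34 and 5p + 3q = 218.
Solving simultaneously gives p = 310/9, q = 412/27.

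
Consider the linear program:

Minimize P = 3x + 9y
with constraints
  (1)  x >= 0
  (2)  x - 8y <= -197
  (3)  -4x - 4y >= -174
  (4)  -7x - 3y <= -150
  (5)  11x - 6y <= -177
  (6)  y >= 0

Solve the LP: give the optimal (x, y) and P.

Feasible corners and P = 3x + 9y:
  (39/8, 309/8) → P = 1449/4
  (84/17, 1311/34) → P = 12303/34
  (123/25, 963/25) → P = 9036/25

At the optimal vertex, -7x - 3y = -150 and 11x - 6y = -177.
Solving simultaneously gives x = 123/25, y = 963/25.

x = 123/25, y = 963/25, minimum P = 9036/25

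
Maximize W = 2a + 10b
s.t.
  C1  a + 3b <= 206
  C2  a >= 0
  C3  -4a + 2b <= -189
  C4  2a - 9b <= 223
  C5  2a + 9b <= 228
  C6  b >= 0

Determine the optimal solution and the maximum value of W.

The optimum lies where -4a + 2b = -189 and 2a + 9b = 228.
Solving simultaneously gives a = 2157/40, b = 267/20.

a = 2157/40, b = 267/20, maximum W = 4827/20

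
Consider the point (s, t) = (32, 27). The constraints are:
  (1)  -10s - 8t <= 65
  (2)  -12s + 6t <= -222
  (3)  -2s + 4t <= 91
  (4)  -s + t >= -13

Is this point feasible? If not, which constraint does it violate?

(1): -536 ≤ 65 ✓
(2): -222 ≤ -222 ✓
(3): 44 ≤ 91 ✓
(4): -5 ≥ -13 ✓

feasible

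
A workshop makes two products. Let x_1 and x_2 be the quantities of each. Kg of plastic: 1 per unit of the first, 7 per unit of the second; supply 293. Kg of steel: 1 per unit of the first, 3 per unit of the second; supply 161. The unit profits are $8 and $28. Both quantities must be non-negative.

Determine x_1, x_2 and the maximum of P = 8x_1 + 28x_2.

Extreme points and P = 8x_1 + 28x_2:
  (0, 0) → P = 0
  (0, 293/7) → P = 1172
  (161, 0) → P = 1288
  (62, 33) → P = 1420

x_1 = 62, x_2 = 33, maximum P = 1420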